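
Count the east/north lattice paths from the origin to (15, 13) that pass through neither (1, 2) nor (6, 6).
Number of paths = 17823720

Inclusion–exclusion. Total paths: C(28, 15) = 37442160. Through P₁: C(3, 1)·C(25, 14) = 13372200. Through P₂: C(12, 6)·C(16, 9) = 10570560. Since P₁ is strictly southwest of P₂, a monotone path through both must visit P₁ then P₂; paths through both = C(3, 1)·C(9, 5)·C(16, 9) = 4324320. Avoid both = 37442160 − 13372200 − 10570560 + 4324320 = 17823720.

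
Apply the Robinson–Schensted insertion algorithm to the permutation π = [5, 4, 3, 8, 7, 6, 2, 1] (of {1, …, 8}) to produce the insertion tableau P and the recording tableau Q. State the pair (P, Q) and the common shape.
P = [1, 6] / [2, 7] / [3, 8] / [4] / [5];  Q = [1, 4] / [2, 5] / [3, 6] / [7] / [8];  common shape = (2, 2, 2, 1, 1)

Row-insert the values π_1, π_2, … into P one at a time, bumping the leftmost entry strictly greater than the inserted value down to the next row. The recording tableau Q records, in position (i, j), the step at which that cell was added to P.
  Insert 5 (step 1): P = [5];  Q = [1]
  Insert 4 (step 2): P = [4] / [5];  Q = [1] / [2]
  Insert 3 (step 3): P = [3] / [4] / [5];  Q = [1] / [2] / [3]
  Insert 8 (step 4): P = [3, 8] / [4] / [5];  Q = [1, 4] / [2] / [3]
  Insert 7 (step 5): P = [3, 7] / [4, 8] / [5];  Q = [1, 4] / [2, 5] / [3]
  Insert 6 (step 6): P = [3, 6] / [4, 7] / [5, 8];  Q = [1, 4] / [2, 5] / [3, 6]
  Insert 2 (step 7): P = [2, 6] / [3, 7] / [4, 8] / [5];  Q = [1, 4] / [2, 5] / [3, 6] / [7]
  Insert 1 (step 8): P = [1, 6] / [2, 7] / [3, 8] / [4] / [5];  Q = [1, 4] / [2, 5] / [3, 6] / [7] / [8]
Final shape: (2, 2, 2, 1, 1).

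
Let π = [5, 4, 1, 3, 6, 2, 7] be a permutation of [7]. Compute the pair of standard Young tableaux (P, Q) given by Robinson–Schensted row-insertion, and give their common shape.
P = [1, 2, 6, 7] / [3] / [4] / [5];  Q = [1, 4, 5, 7] / [2] / [3] / [6];  common shape = (4, 1, 1, 1)

Row-insert the values π_1, π_2, … into P one at a time, bumping the leftmost entry strictly greater than the inserted value down to the next row. The recording tableau Q records, in position (i, j), the step at which that cell was added to P.
  Insert 5 (step 1): P = [5];  Q = [1]
  Insert 4 (step 2): P = [4] / [5];  Q = [1] / [2]
  Insert 1 (step 3): P = [1] / [4] / [5];  Q = [1] / [2] / [3]
  Insert 3 (step 4): P = [1, 3] / [4] / [5];  Q = [1, 4] / [2] / [3]
  Insert 6 (step 5): P = [1, 3, 6] / [4] / [5];  Q = [1, 4, 5] / [2] / [3]
  Insert 2 (step 6): P = [1, 2, 6] / [3] / [4] / [5];  Q = [1, 4, 5] / [2] / [3] / [6]
  Insert 7 (step 7): P = [1, 2, 6, 7] / [3] / [4] / [5];  Q = [1, 4, 5, 7] / [2] / [3] / [6]
Final shape: (4, 1, 1, 1).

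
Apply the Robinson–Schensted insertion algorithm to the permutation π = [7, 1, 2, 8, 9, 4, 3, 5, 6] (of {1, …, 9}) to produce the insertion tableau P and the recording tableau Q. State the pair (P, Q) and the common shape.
P = [1, 2, 3, 5, 6] / [4, 8, 9] / [7];  Q = [1, 3, 4, 5, 9] / [2, 6, 8] / [7];  common shape = (5, 3, 1)

Row-insert the values π_1, π_2, … into P one at a time, bumping the leftmost entry strictly greater than the inserted value down to the next row. The recording tableau Q records, in position (i, j), the step at which that cell was added to P.
  Insert 7 (step 1): P = [7];  Q = [1]
  Insert 1 (step 2): P = [1] / [7];  Q = [1] / [2]
  Insert 2 (step 3): P = [1, 2] / [7];  Q = [1, 3] / [2]
  Insert 8 (step 4): P = [1, 2, 8] / [7];  Q = [1, 3, 4] / [2]
  Insert 9 (step 5): P = [1, 2, 8, 9] / [7];  Q = [1, 3, 4, 5] / [2]
  Insert 4 (step 6): P = [1, 2, 4, 9] / [7, 8];  Q = [1, 3, 4, 5] / [2, 6]
  Insert 3 (step 7): P = [1, 2, 3, 9] / [4, 8] / [7];  Q = [1, 3, 4, 5] / [2, 6] / [7]
  Insert 5 (step 8): P = [1, 2, 3, 5] / [4, 8, 9] / [7];  Q = [1, 3, 4, 5] / [2, 6, 8] / [7]
  Insert 6 (step 9): P = [1, 2, 3, 5, 6] / [4, 8, 9] / [7];  Q = [1, 3, 4, 5, 9] / [2, 6, 8] / [7]
Final shape: (5, 3, 1).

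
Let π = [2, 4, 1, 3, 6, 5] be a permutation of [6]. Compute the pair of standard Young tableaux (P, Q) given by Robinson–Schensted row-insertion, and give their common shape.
P = [1, 3, 5] / [2, 4, 6];  Q = [1, 2, 5] / [3, 4, 6];  common shape = (3, 3)

Row-insert the values π_1, π_2, … into P one at a time, bumping the leftmost entry strictly greater than the inserted value down to the next row. The recording tableau Q records, in position (i, j), the step at which that cell was added to P.
  Insert 2 (step 1): P = [2];  Q = [1]
  Insert 4 (step 2): P = [2, 4];  Q = [1, 2]
  Insert 1 (step 3): P = [1, 4] / [2];  Q = [1, 2] / [3]
  Insert 3 (step 4): P = [1, 3] / [2, 4];  Q = [1, 2] / [3, 4]
  Insert 6 (step 5): P = [1, 3, 6] / [2, 4];  Q = [1, 2, 5] / [3, 4]
  Insert 5 (step 6): P = [1, 3, 5] / [2, 4, 6];  Q = [1, 2, 5] / [3, 4, 6]
Final shape: (3, 3).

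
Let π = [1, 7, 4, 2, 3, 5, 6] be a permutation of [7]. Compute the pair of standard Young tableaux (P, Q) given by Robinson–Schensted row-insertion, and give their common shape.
P = [1, 2, 3, 5, 6] / [4] / [7];  Q = [1, 2, 5, 6, 7] / [3] / [4];  common shape = (5, 1, 1)

Row-insert the values π_1, π_2, … into P one at a time, bumping the leftmost entry strictly greater than the inserted value down to the next row. The recording tableau Q records, in position (i, j), the step at which that cell was added to P.
  Insert 1 (step 1): P = [1];  Q = [1]
  Insert 7 (step 2): P = [1, 7];  Q = [1, 2]
  Insert 4 (step 3): P = [1, 4] / [7];  Q = [1, 2] / [3]
  Insert 2 (step 4): P = [1, 2] / [4] / [7];  Q = [1, 2] / [3] / [4]
  Insert 3 (step 5): P = [1, 2, 3] / [4] / [7];  Q = [1, 2, 5] / [3] / [4]
  Insert 5 (step 6): P = [1, 2, 3, 5] / [4] / [7];  Q = [1, 2, 5, 6] / [3] / [4]
  Insert 6 (step 7): P = [1, 2, 3, 5, 6] / [4] / [7];  Q = [1, 2, 5, 6, 7] / [3] / [4]
Final shape: (5, 1, 1).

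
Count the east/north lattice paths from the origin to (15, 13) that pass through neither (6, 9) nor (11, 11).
Number of paths = 24858680

Inclusion–exclusion. Total paths: C(28, 15) = 37442160. Through P₁: C(15, 6)·C(13, 9) = 3578575. Through P₂: C(22, 11)·C(6, 4) = 10581480. Since P₁ is strictly southwest of P₂, a monotone path through both must visit P₁ then P₂; paths through both = C(15, 6)·C(7, 5)·C(6, 4) = 1576575. Avoid both = 37442160 − 3578575 − 10581480 + 1576575 = 24858680.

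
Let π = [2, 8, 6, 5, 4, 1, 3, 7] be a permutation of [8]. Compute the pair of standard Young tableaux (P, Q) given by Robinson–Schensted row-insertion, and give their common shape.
P = [1, 3, 7] / [2, 4] / [5] / [6] / [8];  Q = [1, 2, 8] / [3, 7] / [4] / [5] / [6];  common shape = (3, 2, 1, 1, 1)

Row-insert the values π_1, π_2, … into P one at a time, bumping the leftmost entry strictly greater than the inserted value down to the next row. The recording tableau Q records, in position (i, j), the step at which that cell was added to P.
  Insert 2 (step 1): P = [2];  Q = [1]
  Insert 8 (step 2): P = [2, 8];  Q = [1, 2]
  Insert 6 (step 3): P = [2, 6] / [8];  Q = [1, 2] / [3]
  Insert 5 (step 4): P = [2, 5] / [6] / [8];  Q = [1, 2] / [3] / [4]
  Insert 4 (step 5): P = [2, 4] / [5] / [6] / [8];  Q = [1, 2] / [3] / [4] / [5]
  Insert 1 (step 6): P = [1, 4] / [2] / [5] / [6] / [8];  Q = [1, 2] / [3] / [4] / [5] / [6]
  Insert 3 (step 7): P = [1, 3] / [2, 4] / [5] / [6] / [8];  Q = [1, 2] / [3, 7] / [4] / [5] / [6]
  Insert 7 (step 8): P = [1, 3, 7] / [2, 4] / [5] / [6] / [8];  Q = [1, 2, 8] / [3, 7] / [4] / [5] / [6]
Final shape: (3, 2, 1, 1, 1).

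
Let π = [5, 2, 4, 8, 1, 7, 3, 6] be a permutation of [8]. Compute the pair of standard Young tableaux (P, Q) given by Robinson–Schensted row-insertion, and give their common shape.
P = [1, 3, 6] / [2, 4, 7] / [5, 8];  Q = [1, 3, 4] / [2, 6, 8] / [5, 7];  common shape = (3, 3, 2)

Row-insert the values π_1, π_2, … into P one at a time, bumping the leftmost entry strictly greater than the inserted value down to the next row. The recording tableau Q records, in position (i, j), the step at which that cell was added to P.
  Insert 5 (step 1): P = [5];  Q = [1]
  Insert 2 (step 2): P = [2] / [5];  Q = [1] / [2]
  Insert 4 (step 3): P = [2, 4] / [5];  Q = [1, 3] / [2]
  Insert 8 (step 4): P = [2, 4, 8] / [5];  Q = [1, 3, 4] / [2]
  Insert 1 (step 5): P = [1, 4, 8] / [2] / [5];  Q = [1, 3, 4] / [2] / [5]
  Insert 7 (step 6): P = [1, 4, 7] / [2, 8] / [5];  Q = [1, 3, 4] / [2, 6] / [5]
  Insert 3 (step 7): P = [1, 3, 7] / [2, 4] / [5, 8];  Q = [1, 3, 4] / [2, 6] / [5, 7]
  Insert 6 (step 8): P = [1, 3, 6] / [2, 4, 7] / [5, 8];  Q = [1, 3, 4] / [2, 6, 8] / [5, 7]
Final shape: (3, 3, 2).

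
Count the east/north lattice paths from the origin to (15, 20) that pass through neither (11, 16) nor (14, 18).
Number of paths = 1312120560

Inclusion–exclusion. Total paths: C(35, 15) = 3247943160. Through P₁: C(27, 11)·C(8, 4) = 912652650. Through P₂: C(32, 14)·C(3, 1) = 1414306800. Since P₁ is strictly southwest of P₂, a monotone path through both must visit P₁ then P₂; paths through both = C(27, 11)·C(5, 3)·C(3, 1) = 391136850. Avoid both = 3247943160 − 912652650 − 1414306800 + 391136850 = 1312120560.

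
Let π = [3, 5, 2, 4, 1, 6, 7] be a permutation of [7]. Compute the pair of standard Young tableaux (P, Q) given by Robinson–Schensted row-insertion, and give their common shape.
P = [1, 4, 6, 7] / [2, 5] / [3];  Q = [1, 2, 6, 7] / [3, 4] / [5];  common shape = (4, 2, 1)

Row-insert the values π_1, π_2, … into P one at a time, bumping the leftmost entry strictly greater than the inserted value down to the next row. The recording tableau Q records, in position (i, j), the step at which that cell was added to P.
  Insert 3 (step 1): P = [3];  Q = [1]
  Insert 5 (step 2): P = [3, 5];  Q = [1, 2]
  Insert 2 (step 3): P = [2, 5] / [3];  Q = [1, 2] / [3]
  Insert 4 (step 4): P = [2, 4] / [3, 5];  Q = [1, 2] / [3, 4]
  Insert 1 (step 5): P = [1, 4] / [2, 5] / [3];  Q = [1, 2] / [3, 4] / [5]
  Insert 6 (step 6): P = [1, 4, 6] / [2, 5] / [3];  Q = [1, 2, 6] / [3, 4] / [5]
  Insert 7 (step 7): P = [1, 4, 6, 7] / [2, 5] / [3];  Q = [1, 2, 6, 7] / [3, 4] / [5]
Final shape: (4, 2, 1).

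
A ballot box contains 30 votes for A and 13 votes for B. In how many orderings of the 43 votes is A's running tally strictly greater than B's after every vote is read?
Strict-lead orderings = 14460614392

Total orderings of the 43 votes with 30 for A: C(43, 30) = 36576848168. By the Bertrand ballot formula (Cycle Lemma / reflection principle), the number of orderings in which A is strictly ahead of B throughout is (p − q)/(p + q) · C(p + q, p) = (30 − 13)/(30 + 13) · 36576848168 = 14460614392.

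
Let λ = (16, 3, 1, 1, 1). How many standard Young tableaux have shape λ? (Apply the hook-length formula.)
# SYT of shape (16, 3, 1, 1, 1) = 522291

Hook-length formula: f^λ = n! / Π hook(c), product over all cells c of the Young diagram. For λ = (16, 3, 1, 1, 1), n = 22 boxes. Hook lengths by row (left-to-right, top-to-bottom): [20, 16, 15, 13, 12, 11, 10, 9, 8, 7, 6, 5, 4, 3, 2, 1]; [6, 2, 1]; [3]; [2]; [1]. Product of hooks = 2152058388480000. So f^λ = 22! / 2152058388480000 = 1124000727777607680000 / 2152058388480000 = 522291.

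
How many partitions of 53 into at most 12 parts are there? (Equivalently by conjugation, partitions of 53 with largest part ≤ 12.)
p(53, parts ≤ 12) = 143948

Use the recurrence p(n, m) = p(n, m−1) + p(n−m, m): either the largest part is < m (count p(n, m−1)) or the largest part is exactly m (remove one copy of m, count p(n−m, m)). With p(0, ·) = 1 this gives p(53, parts ≤ 12) = 143948. (By conjugating Young diagrams, this also counts partitions of 53 into at most 12 parts.)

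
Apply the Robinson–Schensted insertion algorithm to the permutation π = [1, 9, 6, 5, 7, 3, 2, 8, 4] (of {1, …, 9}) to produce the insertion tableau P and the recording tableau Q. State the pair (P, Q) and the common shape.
P = [1, 2, 4, 8] / [3, 7] / [5] / [6] / [9];  Q = [1, 2, 5, 8] / [3, 9] / [4] / [6] / [7];  common shape = (4, 2, 1, 1, 1)

Row-insert the values π_1, π_2, … into P one at a time, bumping the leftmost entry strictly greater than the inserted value down to the next row. The recording tableau Q records, in position (i, j), the step at which that cell was added to P.
  Insert 1 (step 1): P = [1];  Q = [1]
  Insert 9 (step 2): P = [1, 9];  Q = [1, 2]
  Insert 6 (step 3): P = [1, 6] / [9];  Q = [1, 2] / [3]
  Insert 5 (step 4): P = [1, 5] / [6] / [9];  Q = [1, 2] / [3] / [4]
  Insert 7 (step 5): P = [1, 5, 7] / [6] / [9];  Q = [1, 2, 5] / [3] / [4]
  Insert 3 (step 6): P = [1, 3, 7] / [5] / [6] / [9];  Q = [1, 2, 5] / [3] / [4] / [6]
  Insert 2 (step 7): P = [1, 2, 7] / [3] / [5] / [6] / [9];  Q = [1, 2, 5] / [3] / [4] / [6] / [7]
  Insert 8 (step 8): P = [1, 2, 7, 8] / [3] / [5] / [6] / [9];  Q = [1, 2, 5, 8] / [3] / [4] / [6] / [7]
  Insert 4 (step 9): P = [1, 2, 4, 8] / [3, 7] / [5] / [6] / [9];  Q = [1, 2, 5, 8] / [3, 9] / [4] / [6] / [7]
Final shape: (4, 2, 1, 1, 1).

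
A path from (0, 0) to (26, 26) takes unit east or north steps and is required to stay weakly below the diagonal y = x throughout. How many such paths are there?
Number of paths = 18367353072152

By the reflection principle (André's argument), the number of monotone paths to (26, 26) with n ≤ m that never go above y = x is C(52, 26) − C(52, 27) = 495918532948104 − 477551179875952 = 18367353072152.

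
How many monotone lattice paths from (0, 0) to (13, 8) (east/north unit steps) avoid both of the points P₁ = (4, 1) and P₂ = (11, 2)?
Number of paths = 145226

Inclusion–exclusion. Total paths: C(21, 13) = 203490. Through P₁: C(5, 4)·C(16, 9) = 57200. Through P₂: C(13, 11)·C(8, 2) = 2184. Since P₁ is strictly southwest of P₂, a monotone path through both must visit P₁ then P₂; paths through both = C(5, 4)·C(8, 7)·C(8, 2) = 1120. Avoid both = 203490 − 57200 − 2184 + 1120 = 145226.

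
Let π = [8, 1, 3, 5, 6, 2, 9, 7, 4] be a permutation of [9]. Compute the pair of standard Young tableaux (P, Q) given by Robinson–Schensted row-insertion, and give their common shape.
P = [1, 2, 4, 6, 7] / [3, 5] / [8, 9];  Q = [1, 3, 4, 5, 7] / [2, 8] / [6, 9];  common shape = (5, 2, 2)

Row-insert the values π_1, π_2, … into P one at a time, bumping the leftmost entry strictly greater than the inserted value down to the next row. The recording tableau Q records, in position (i, j), the step at which that cell was added to P.
  Insert 8 (step 1): P = [8];  Q = [1]
  Insert 1 (step 2): P = [1] / [8];  Q = [1] / [2]
  Insert 3 (step 3): P = [1, 3] / [8];  Q = [1, 3] / [2]
  Insert 5 (step 4): P = [1, 3, 5] / [8];  Q = [1, 3, 4] / [2]
  Insert 6 (step 5): P = [1, 3, 5, 6] / [8];  Q = [1, 3, 4, 5] / [2]
  Insert 2 (step 6): P = [1, 2, 5, 6] / [3] / [8];  Q = [1, 3, 4, 5] / [2] / [6]
  Insert 9 (step 7): P = [1, 2, 5, 6, 9] / [3] / [8];  Q = [1, 3, 4, 5, 7] / [2] / [6]
  Insert 7 (step 8): P = [1, 2, 5, 6, 7] / [3, 9] / [8];  Q = [1, 3, 4, 5, 7] / [2, 8] / [6]
  Insert 4 (step 9): P = [1, 2, 4, 6, 7] / [3, 5] / [8, 9];  Q = [1, 3, 4, 5, 7] / [2, 8] / [6, 9]
Final shape: (5, 2, 2).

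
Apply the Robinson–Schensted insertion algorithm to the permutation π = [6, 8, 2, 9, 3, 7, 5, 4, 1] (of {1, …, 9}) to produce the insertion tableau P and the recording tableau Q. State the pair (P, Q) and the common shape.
P = [1, 3, 4] / [2, 7, 9] / [5] / [6] / [8];  Q = [1, 2, 4] / [3, 5, 6] / [7] / [8] / [9];  common shape = (3, 3, 1, 1, 1)

Row-insert the values π_1, π_2, … into P one at a time, bumping the leftmost entry strictly greater than the inserted value down to the next row. The recording tableau Q records, in position (i, j), the step at which that cell was added to P.
  Insert 6 (step 1): P = [6];  Q = [1]
  Insert 8 (step 2): P = [6, 8];  Q = [1, 2]
  Insert 2 (step 3): P = [2, 8] / [6];  Q = [1, 2] / [3]
  Insert 9 (step 4): P = [2, 8, 9] / [6];  Q = [1, 2, 4] / [3]
  Insert 3 (step 5): P = [2, 3, 9] / [6, 8];  Q = [1, 2, 4] / [3, 5]
  Insert 7 (step 6): P = [2, 3, 7] / [6, 8, 9];  Q = [1, 2, 4] / [3, 5, 6]
  Insert 5 (step 7): P = [2, 3, 5] / [6, 7, 9] / [8];  Q = [1, 2, 4] / [3, 5, 6] / [7]
  Insert 4 (step 8): P = [2, 3, 4] / [5, 7, 9] / [6] / [8];  Q = [1, 2, 4] / [3, 5, 6] / [7] / [8]
  Insert 1 (step 9): P = [1, 3, 4] / [2, 7, 9] / [5] / [6] / [8];  Q = [1, 2, 4] / [3, 5, 6] / [7] / [8] / [9]
Final shape: (3, 3, 1, 1, 1).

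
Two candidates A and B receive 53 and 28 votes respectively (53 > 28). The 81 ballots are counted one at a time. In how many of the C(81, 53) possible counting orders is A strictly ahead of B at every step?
Strict-lead orderings = 1372785385417768454000

Total orderings of the 81 votes with 53 for A: C(81, 53) = 4447824648753569790960. By the Bertrand ballot formula (Cycle Lemma / reflection principle), the number of orderings in which A is strictly ahead of B throughout is (p − q)/(p + q) · C(p + q, p) = (53 − 28)/(53 + 28) · 4447824648753569790960 = 1372785385417768454000.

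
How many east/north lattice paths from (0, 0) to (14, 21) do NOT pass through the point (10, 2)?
Number of paths = 2319374970

Total paths from (0, 0) to (14, 21): C(35, 14) = 2319959400. Paths through (10, 2): (paths (0, 0) → (10, 2)) × (paths (10, 2) → (14, 21)) = C(12, 10) · C(23, 4) = 66 · 8855 = 584430. Avoidance count = 2319959400 − 584430 = 2319374970.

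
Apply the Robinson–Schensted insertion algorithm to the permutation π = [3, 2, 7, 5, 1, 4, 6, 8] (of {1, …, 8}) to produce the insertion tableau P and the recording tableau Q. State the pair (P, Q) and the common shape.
P = [1, 4, 6, 8] / [2, 5] / [3, 7];  Q = [1, 3, 7, 8] / [2, 4] / [5, 6];  common shape = (4, 2, 2)

Row-insert the values π_1, π_2, … into P one at a time, bumping the leftmost entry strictly greater than the inserted value down to the next row. The recording tableau Q records, in position (i, j), the step at which that cell was added to P.
  Insert 3 (step 1): P = [3];  Q = [1]
  Insert 2 (step 2): P = [2] / [3];  Q = [1] / [2]
  Insert 7 (step 3): P = [2, 7] / [3];  Q = [1, 3] / [2]
  Insert 5 (step 4): P = [2, 5] / [3, 7];  Q = [1, 3] / [2, 4]
  Insert 1 (step 5): P = [1, 5] / [2, 7] / [3];  Q = [1, 3] / [2, 4] / [5]
  Insert 4 (step 6): P = [1, 4] / [2, 5] / [3, 7];  Q = [1, 3] / [2, 4] / [5, 6]
  Insert 6 (step 7): P = [1, 4, 6] / [2, 5] / [3, 7];  Q = [1, 3, 7] / [2, 4] / [5, 6]
  Insert 8 (step 8): P = [1, 4, 6, 8] / [2, 5] / [3, 7];  Q = [1, 3, 7, 8] / [2, 4] / [5, 6]
Final shape: (4, 2, 2).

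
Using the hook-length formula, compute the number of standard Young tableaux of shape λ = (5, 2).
# SYT of shape (5, 2) = 14

Hook-length formula: f^λ = n! / Π hook(c), product over all cells c of the Young diagram. For λ = (5, 2), n = 7 boxes. Hook lengths by row (left-to-right, top-to-bottom): [6, 5, 3, 2, 1]; [2, 1]. Product of hooks = 360. So f^λ = 7! / 360 = 5040 / 360 = 14.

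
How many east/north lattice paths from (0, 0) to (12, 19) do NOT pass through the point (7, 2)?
Number of paths = 140172501

Total paths from (0, 0) to (12, 19): C(31, 12) = 141120525. Paths through (7, 2): (paths (0, 0) → (7, 2)) × (paths (7, 2) → (12, 19)) = C(9, 7) · C(22, 5) = 36 · 26334 = 948024. Avoidance count = 141120525 − 948024 = 140172501.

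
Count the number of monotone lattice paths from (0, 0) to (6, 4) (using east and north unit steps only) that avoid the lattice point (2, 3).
Number of paths = 160

Total paths from (0, 0) to (6, 4): C(10, 6) = 210. Paths through (2, 3): (paths (0, 0) → (2, 3)) × (paths (2, 3) → (6, 4)) = C(5, 2) · C(5, 4) = 10 · 5 = 50. Avoidance count = 210 − 50 = 160.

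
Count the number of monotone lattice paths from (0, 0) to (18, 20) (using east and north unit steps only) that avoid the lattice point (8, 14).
Number of paths = 31017282450

Total paths from (0, 0) to (18, 20): C(38, 18) = 33578000610. Paths through (8, 14): (paths (0, 0) → (8, 14)) × (paths (8, 14) → (18, 20)) = C(22, 8) · C(16, 10) = 319770 · 8008 = 2560718160. Avoidance count = 33578000610 − 2560718160 = 31017282450.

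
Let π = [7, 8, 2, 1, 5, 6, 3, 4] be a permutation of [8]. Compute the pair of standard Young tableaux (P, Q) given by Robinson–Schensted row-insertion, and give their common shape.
P = [1, 3, 4] / [2, 5, 6] / [7, 8];  Q = [1, 2, 6] / [3, 5, 8] / [4, 7];  common shape = (3, 3, 2)

Row-insert the values π_1, π_2, … into P one at a time, bumping the leftmost entry strictly greater than the inserted value down to the next row. The recording tableau Q records, in position (i, j), the step at which that cell was added to P.
  Insert 7 (step 1): P = [7];  Q = [1]
  Insert 8 (step 2): P = [7, 8];  Q = [1, 2]
  Insert 2 (step 3): P = [2, 8] / [7];  Q = [1, 2] / [3]
  Insert 1 (step 4): P = [1, 8] / [2] / [7];  Q = [1, 2] / [3] / [4]
  Insert 5 (step 5): P = [1, 5] / [2, 8] / [7];  Q = [1, 2] / [3, 5] / [4]
  Insert 6 (step 6): P = [1, 5, 6] / [2, 8] / [7];  Q = [1, 2, 6] / [3, 5] / [4]
  Insert 3 (step 7): P = [1, 3, 6] / [2, 5] / [7, 8];  Q = [1, 2, 6] / [3, 5] / [4, 7]
  Insert 4 (step 8): P = [1, 3, 4] / [2, 5, 6] / [7, 8];  Q = [1, 2, 6] / [3, 5, 8] / [4, 7]
Final shape: (3, 3, 2).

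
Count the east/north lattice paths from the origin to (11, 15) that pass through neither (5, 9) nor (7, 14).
Number of paths = 5505122

Inclusion–exclusion. Total paths: C(26, 11) = 7726160. Through P₁: C(14, 5)·C(12, 6) = 1849848. Through P₂: C(21, 7)·C(5, 4) = 581400. Since P₁ is strictly southwest of P₂, a monotone path through both must visit P₁ then P₂; paths through both = C(14, 5)·C(7, 2)·C(5, 4) = 210210. Avoid both = 7726160 − 1849848 − 581400 + 210210 = 5505122.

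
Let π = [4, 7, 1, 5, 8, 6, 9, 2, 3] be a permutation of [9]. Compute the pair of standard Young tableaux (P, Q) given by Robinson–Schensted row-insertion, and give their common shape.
P = [1, 2, 3, 9] / [4, 5, 6] / [7, 8];  Q = [1, 2, 5, 7] / [3, 4, 6] / [8, 9];  common shape = (4, 3, 2)

Row-insert the values π_1, π_2, … into P one at a time, bumping the leftmost entry strictly greater than the inserted value down to the next row. The recording tableau Q records, in position (i, j), the step at which that cell was added to P.
  Insert 4 (step 1): P = [4];  Q = [1]
  Insert 7 (step 2): P = [4, 7];  Q = [1, 2]
  Insert 1 (step 3): P = [1, 7] / [4];  Q = [1, 2] / [3]
  Insert 5 (step 4): P = [1, 5] / [4, 7];  Q = [1, 2] / [3, 4]
  Insert 8 (step 5): P = [1, 5, 8] / [4, 7];  Q = [1, 2, 5] / [3, 4]
  Insert 6 (step 6): P = [1, 5, 6] / [4, 7, 8];  Q = [1, 2, 5] / [3, 4, 6]
  Insert 9 (step 7): P = [1, 5, 6, 9] / [4, 7, 8];  Q = [1, 2, 5, 7] / [3, 4, 6]
  Insert 2 (step 8): P = [1, 2, 6, 9] / [4, 5, 8] / [7];  Q = [1, 2, 5, 7] / [3, 4, 6] / [8]
  Insert 3 (step 9): P = [1, 2, 3, 9] / [4, 5, 6] / [7, 8];  Q = [1, 2, 5, 7] / [3, 4, 6] / [8, 9]
Final shape: (4, 3, 2).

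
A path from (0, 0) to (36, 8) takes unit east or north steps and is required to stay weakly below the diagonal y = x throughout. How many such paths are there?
Number of paths = 138912059

By the reflection principle (André's argument), the number of monotone paths to (36, 8) with n ≤ m that never go above y = x is C(44, 36) − C(44, 37) = 177232627 − 38320568 = 138912059.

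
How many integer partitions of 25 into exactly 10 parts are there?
p(25, 10 parts) = 164

Partitions of n into exactly k parts are in bijection with partitions of n − k into at most k parts (subtract 1 from each part). So p(25, exactly 10) = p(15, parts ≤ 10). Computing via the recurrence p(m, j) = p(m, j−1) + p(m−j, j) gives 164.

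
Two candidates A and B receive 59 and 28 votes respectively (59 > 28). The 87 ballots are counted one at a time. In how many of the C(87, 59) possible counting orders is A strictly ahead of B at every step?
Strict-lead orderings = 17762276310609452935080

Total orderings of the 87 votes with 59 for A: C(87, 59) = 49848969000742658237160. By the Bertrand ballot formula (Cycle Lemma / reflection principle), the number of orderings in which A is strictly ahead of B throughout is (p − q)/(p + q) · C(p + q, p) = (59 − 28)/(59 + 28) · 49848969000742658237160 = 17762276310609452935080.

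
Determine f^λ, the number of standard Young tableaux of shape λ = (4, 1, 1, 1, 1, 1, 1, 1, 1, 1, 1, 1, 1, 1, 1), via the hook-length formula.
# SYT of shape (4, 1, 1, 1, 1, 1, 1, 1, 1, 1, 1, 1, 1, 1, 1) = 680

Hook-length formula: f^λ = n! / Π hook(c), product over all cells c of the Young diagram. For λ = (4, 1, 1, 1, 1, 1, 1, 1, 1, 1, 1, 1, 1, 1, 1), n = 18 boxes. Hook lengths by row (left-to-right, top-to-bottom): [18, 3, 2, 1]; [14]; [13]; [12]; [11]; [10]; [9]; [8]; [7]; [6]; [5]; [4]; [3]; [2]; [1]. Product of hooks = 9415255449600. So f^λ = 18! / 9415255449600 = 6402373705728000 / 9415255449600 = 680.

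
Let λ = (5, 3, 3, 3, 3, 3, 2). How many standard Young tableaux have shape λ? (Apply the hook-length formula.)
# SYT of shape (5, 3, 3, 3, 3, 3, 2) = 157134978

Hook-length formula: f^λ = n! / Π hook(c), product over all cells c of the Young diagram. For λ = (5, 3, 3, 3, 3, 3, 2), n = 22 boxes. Hook lengths by row (left-to-right, top-to-bottom): [11, 10, 8, 2, 1]; [8, 7, 5]; [7, 6, 4]; [6, 5, 3]; [5, 4, 2]; [4, 3, 1]; [2, 1]. Product of hooks = 7153090560000. So f^λ = 22! / 7153090560000 = 1124000727777607680000 / 7153090560000 = 157134978.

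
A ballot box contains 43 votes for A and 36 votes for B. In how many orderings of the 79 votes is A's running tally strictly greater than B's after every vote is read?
Strict-lead orderings = 3527173835643930141670

Total orderings of the 79 votes with 43 for A: C(79, 43) = 39806676145124354455990. By the Bertrand ballot formula (Cycle Lemma / reflection principle), the number of orderings in which A is strictly ahead of B throughout is (p − q)/(p + q) · C(p + q, p) = (43 − 36)/(43 + 36) · 39806676145124354455990 = 3527173835643930141670.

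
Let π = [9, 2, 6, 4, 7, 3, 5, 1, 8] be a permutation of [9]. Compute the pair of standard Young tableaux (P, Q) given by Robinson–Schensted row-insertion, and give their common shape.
P = [1, 3, 5, 8] / [2, 7] / [4] / [6] / [9];  Q = [1, 3, 5, 9] / [2, 7] / [4] / [6] / [8];  common shape = (4, 2, 1, 1, 1)

Row-insert the values π_1, π_2, … into P one at a time, bumping the leftmost entry strictly greater than the inserted value down to the next row. The recording tableau Q records, in position (i, j), the step at which that cell was added to P.
  Insert 9 (step 1): P = [9];  Q = [1]
  Insert 2 (step 2): P = [2] / [9];  Q = [1] / [2]
  Insert 6 (step 3): P = [2, 6] / [9];  Q = [1, 3] / [2]
  Insert 4 (step 4): P = [2, 4] / [6] / [9];  Q = [1, 3] / [2] / [4]
  Insert 7 (step 5): P = [2, 4, 7] / [6] / [9];  Q = [1, 3, 5] / [2] / [4]
  Insert 3 (step 6): P = [2, 3, 7] / [4] / [6] / [9];  Q = [1, 3, 5] / [2] / [4] / [6]
  Insert 5 (step 7): P = [2, 3, 5] / [4, 7] / [6] / [9];  Q = [1, 3, 5] / [2, 7] / [4] / [6]
  Insert 1 (step 8): P = [1, 3, 5] / [2, 7] / [4] / [6] / [9];  Q = [1, 3, 5] / [2, 7] / [4] / [6] / [8]
  Insert 8 (step 9): P = [1, 3, 5, 8] / [2, 7] / [4] / [6] / [9];  Q = [1, 3, 5, 9] / [2, 7] / [4] / [6] / [8]
Final shape: (4, 2, 1, 1, 1).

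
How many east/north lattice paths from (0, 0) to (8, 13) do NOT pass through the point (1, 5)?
Number of paths = 164880

Total paths from (0, 0) to (8, 13): C(21, 8) = 203490. Paths through (1, 5): (paths (0, 0) → (1, 5)) × (paths (1, 5) → (8, 13)) = C(6, 1) · C(15, 7) = 6 · 6435 = 38610. Avoidance count = 203490 − 38610 = 164880.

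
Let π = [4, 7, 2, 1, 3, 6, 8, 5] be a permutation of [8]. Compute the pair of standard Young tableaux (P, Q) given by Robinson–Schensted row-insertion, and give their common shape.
P = [1, 3, 5, 8] / [2, 6] / [4, 7];  Q = [1, 2, 6, 7] / [3, 5] / [4, 8];  common shape = (4, 2, 2)

Row-insert the values π_1, π_2, … into P one at a time, bumping the leftmost entry strictly greater than the inserted value down to the next row. The recording tableau Q records, in position (i, j), the step at which that cell was added to P.
  Insert 4 (step 1): P = [4];  Q = [1]
  Insert 7 (step 2): P = [4, 7];  Q = [1, 2]
  Insert 2 (step 3): P = [2, 7] / [4];  Q = [1, 2] / [3]
  Insert 1 (step 4): P = [1, 7] / [2] / [4];  Q = [1, 2] / [3] / [4]
  Insert 3 (step 5): P = [1, 3] / [2, 7] / [4];  Q = [1, 2] / [3, 5] / [4]
  Insert 6 (step 6): P = [1, 3, 6] / [2, 7] / [4];  Q = [1, 2, 6] / [3, 5] / [4]
  Insert 8 (step 7): P = [1, 3, 6, 8] / [2, 7] / [4];  Q = [1, 2, 6, 7] / [3, 5] / [4]
  Insert 5 (step 8): P = [1, 3, 5, 8] / [2, 6] / [4, 7];  Q = [1, 2, 6, 7] / [3, 5] / [4, 8]
Final shape: (4, 2, 2).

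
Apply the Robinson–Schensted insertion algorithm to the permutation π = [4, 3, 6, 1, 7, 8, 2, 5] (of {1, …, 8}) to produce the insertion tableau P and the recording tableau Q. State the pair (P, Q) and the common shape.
P = [1, 2, 5, 8] / [3, 6, 7] / [4];  Q = [1, 3, 5, 6] / [2, 7, 8] / [4];  common shape = (4, 3, 1)

Row-insert the values π_1, π_2, … into P one at a time, bumping the leftmost entry strictly greater than the inserted value down to the next row. The recording tableau Q records, in position (i, j), the step at which that cell was added to P.
  Insert 4 (step 1): P = [4];  Q = [1]
  Insert 3 (step 2): P = [3] / [4];  Q = [1] / [2]
  Insert 6 (step 3): P = [3, 6] / [4];  Q = [1, 3] / [2]
  Insert 1 (step 4): P = [1, 6] / [3] / [4];  Q = [1, 3] / [2] / [4]
  Insert 7 (step 5): P = [1, 6, 7] / [3] / [4];  Q = [1, 3, 5] / [2] / [4]
  Insert 8 (step 6): P = [1, 6, 7, 8] / [3] / [4];  Q = [1, 3, 5, 6] / [2] / [4]
  Insert 2 (step 7): P = [1, 2, 7, 8] / [3, 6] / [4];  Q = [1, 3, 5, 6] / [2, 7] / [4]
  Insert 5 (step 8): P = [1, 2, 5, 8] / [3, 6, 7] / [4];  Q = [1, 3, 5, 6] / [2, 7, 8] / [4]
Final shape: (4, 3, 1).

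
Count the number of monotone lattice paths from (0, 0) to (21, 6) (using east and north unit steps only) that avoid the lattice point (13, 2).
Number of paths = 244035

Total paths from (0, 0) to (21, 6): C(27, 21) = 296010. Paths through (13, 2): (paths (0, 0) → (13, 2)) × (paths (13, 2) → (21, 6)) = C(15, 13) · C(12, 8) = 105 · 495 = 51975. Avoidance count = 296010 − 51975 = 244035.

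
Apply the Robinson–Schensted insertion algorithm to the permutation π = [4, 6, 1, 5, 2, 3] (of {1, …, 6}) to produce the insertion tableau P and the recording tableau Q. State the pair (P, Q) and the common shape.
P = [1, 2, 3] / [4, 5] / [6];  Q = [1, 2, 6] / [3, 4] / [5];  common shape = (3, 2, 1)

Row-insert the values π_1, π_2, … into P one at a time, bumping the leftmost entry strictly greater than the inserted value down to the next row. The recording tableau Q records, in position (i, j), the step at which that cell was added to P.
  Insert 4 (step 1): P = [4];  Q = [1]
  Insert 6 (step 2): P = [4, 6];  Q = [1, 2]
  Insert 1 (step 3): P = [1, 6] / [4];  Q = [1, 2] / [3]
  Insert 5 (step 4): P = [1, 5] / [4, 6];  Q = [1, 2] / [3, 4]
  Insert 2 (step 5): P = [1, 2] / [4, 5] / [6];  Q = [1, 2] / [3, 4] / [5]
  Insert 3 (step 6): P = [1, 2, 3] / [4, 5] / [6];  Q = [1, 2, 6] / [3, 4] / [5]
Final shape: (3, 2, 1).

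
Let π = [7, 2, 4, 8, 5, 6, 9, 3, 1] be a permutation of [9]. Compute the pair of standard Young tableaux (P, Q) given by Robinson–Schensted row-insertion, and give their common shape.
P = [1, 3, 5, 6, 9] / [2, 8] / [4] / [7];  Q = [1, 3, 4, 6, 7] / [2, 5] / [8] / [9];  common shape = (5, 2, 1, 1)

Row-insert the values π_1, π_2, … into P one at a time, bumping the leftmost entry strictly greater than the inserted value down to the next row. The recording tableau Q records, in position (i, j), the step at which that cell was added to P.
  Insert 7 (step 1): P = [7];  Q = [1]
  Insert 2 (step 2): P = [2] / [7];  Q = [1] / [2]
  Insert 4 (step 3): P = [2, 4] / [7];  Q = [1, 3] / [2]
  Insert 8 (step 4): P = [2, 4, 8] / [7];  Q = [1, 3, 4] / [2]
  Insert 5 (step 5): P = [2, 4, 5] / [7, 8];  Q = [1, 3, 4] / [2, 5]
  Insert 6 (step 6): P = [2, 4, 5, 6] / [7, 8];  Q = [1, 3, 4, 6] / [2, 5]
  Insert 9 (step 7): P = [2, 4, 5, 6, 9] / [7, 8];  Q = [1, 3, 4, 6, 7] / [2, 5]
  Insert 3 (step 8): P = [2, 3, 5, 6, 9] / [4, 8] / [7];  Q = [1, 3, 4, 6, 7] / [2, 5] / [8]
  Insert 1 (step 9): P = [1, 3, 5, 6, 9] / [2, 8] / [4] / [7];  Q = [1, 3, 4, 6, 7] / [2, 5] / [8] / [9]
Final shape: (5, 2, 1, 1).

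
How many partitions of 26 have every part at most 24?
p(26, parts ≤ 24) = 2434

Use the recurrence p(n, m) = p(n, m−1) + p(n−m, m): either the largest part is < m (count p(n, m−1)) or the largest part is exactly m (remove one copy of m, count p(n−m, m)). With p(0, ·) = 1 this gives p(26, parts ≤ 24) = 2434. (By conjugating Young diagrams, this also counts partitions of 26 into at most 24 parts.)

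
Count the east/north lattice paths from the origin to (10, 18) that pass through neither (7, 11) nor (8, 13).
Number of paths = 7035852

Inclusion–exclusion. Total paths: C(28, 10) = 13123110. Through P₁: C(18, 7)·C(10, 3) = 3818880. Through P₂: C(21, 8)·C(7, 2) = 4273290. Since P₁ is strictly southwest of P₂, a monotone path through both must visit P₁ then P₂; paths through both = C(18, 7)·C(3, 1)·C(7, 2) = 2004912. Avoid both = 13123110 − 3818880 − 4273290 + 2004912 = 7035852.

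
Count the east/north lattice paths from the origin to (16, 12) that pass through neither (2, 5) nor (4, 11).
Number of paths = 27969774

Inclusion–exclusion. Total paths: C(28, 16) = 30421755. Through P₁: C(7, 2)·C(21, 14) = 2441880. Through P₂: C(15, 4)·C(13, 12) = 17745. Since P₁ is strictly southwest of P₂, a monotone path through both must visit P₁ then P₂; paths through both = C(7, 2)·C(8, 2)·C(13, 12) = 7644. Avoid both = 30421755 − 2441880 − 17745 + 7644 = 27969774.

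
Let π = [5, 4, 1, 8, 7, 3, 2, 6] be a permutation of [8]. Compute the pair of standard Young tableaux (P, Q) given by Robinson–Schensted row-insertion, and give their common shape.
P = [1, 2, 6] / [3, 7] / [4, 8] / [5];  Q = [1, 4, 8] / [2, 5] / [3, 6] / [7];  common shape = (3, 2, 2, 1)

Row-insert the values π_1, π_2, … into P one at a time, bumping the leftmost entry strictly greater than the inserted value down to the next row. The recording tableau Q records, in position (i, j), the step at which that cell was added to P.
  Insert 5 (step 1): P = [5];  Q = [1]
  Insert 4 (step 2): P = [4] / [5];  Q = [1] / [2]
  Insert 1 (step 3): P = [1] / [4] / [5];  Q = [1] / [2] / [3]
  Insert 8 (step 4): P = [1, 8] / [4] / [5];  Q = [1, 4] / [2] / [3]
  Insert 7 (step 5): P = [1, 7] / [4, 8] / [5];  Q = [1, 4] / [2, 5] / [3]
  Insert 3 (step 6): P = [1, 3] / [4, 7] / [5, 8];  Q = [1, 4] / [2, 5] / [3, 6]
  Insert 2 (step 7): P = [1, 2] / [3, 7] / [4, 8] / [5];  Q = [1, 4] / [2, 5] / [3, 6] / [7]
  Insert 6 (step 8): P = [1, 2, 6] / [3, 7] / [4, 8] / [5];  Q = [1, 4, 8] / [2, 5] / [3, 6] / [7]
Final shape: (3, 2, 2, 1).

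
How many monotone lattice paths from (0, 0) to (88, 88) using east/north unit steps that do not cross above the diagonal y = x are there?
C_88 = 64633260585762914370496637486146181462681535261000

These NE paths below the diagonal are counted by the Catalan number C_n = (1/(n + 1)) · C(2n, n). For n = 88: C_88 = (1/89) · C(176, 88) = 5752360192132899378974200736267010150178656638229000/89 = 64633260585762914370496637486146181462681535261000.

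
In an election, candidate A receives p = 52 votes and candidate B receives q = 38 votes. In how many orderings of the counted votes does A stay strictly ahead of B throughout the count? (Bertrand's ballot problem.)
Strict-lead orderings = 5478383797762211750264004

Total orderings of the 90 votes with 52 for A: C(90, 52) = 35218181557042789823125740. By the Bertrand ballot formula (Cycle Lemma / reflection principle), the number of orderings in which A is strictly ahead of B throughout is (p − q)/(p + q) · C(p + q, p) = (52 − 38)/(52 + 38) · 35218181557042789823125740 = 5478383797762211750264004.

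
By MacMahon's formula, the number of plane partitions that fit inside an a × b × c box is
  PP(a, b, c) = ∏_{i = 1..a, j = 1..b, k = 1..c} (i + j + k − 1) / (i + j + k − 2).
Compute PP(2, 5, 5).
PP(2, 5, 5) = 19404

Evaluate the triple product over i = 1..2, j = 1..5, k = 1..5. The factors are (2/1) · (3/2) · (4/3) · (5/4) · (6/5) · (3/2) · (4/3) · (5/4) · … (50 factors total). The numerators and denominators telescope so the product is an integer; carrying out the multiplication exactly gives PP(2, 5, 5) = 19404.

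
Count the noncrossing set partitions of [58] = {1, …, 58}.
C_58 = 104088460289122304033498318812080

These noncrossing partitions are counted by the Catalan number C_n = (1/(n + 1)) · C(2n, n). For n = 58: C_58 = (1/59) · C(116, 58) = 6141219157058215937976400809912720/59 = 104088460289122304033498318812080.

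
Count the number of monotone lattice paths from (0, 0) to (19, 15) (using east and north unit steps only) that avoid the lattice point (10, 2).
Number of paths = 1823137800

Total paths from (0, 0) to (19, 15): C(34, 19) = 1855967520. Paths through (10, 2): (paths (0, 0) → (10, 2)) × (paths (10, 2) → (19, 15)) = C(12, 10) · C(22, 9) = 66 · 497420 = 32829720. Avoidance count = 1855967520 − 32829720 = 1823137800.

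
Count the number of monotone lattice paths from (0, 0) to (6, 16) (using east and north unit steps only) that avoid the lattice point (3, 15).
Number of paths = 71349

Total paths from (0, 0) to (6, 16): C(22, 6) = 74613. Paths through (3, 15): (paths (0, 0) → (3, 15)) × (paths (3, 15) → (6, 16)) = C(18, 3) · C(4, 3) = 816 · 4 = 3264. Avoidance count = 74613 − 3264 = 71349.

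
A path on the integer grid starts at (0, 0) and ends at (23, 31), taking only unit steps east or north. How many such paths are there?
Number of paths = 1085929983159840

A monotone lattice path from (0, 0) to (23, 31) consists of 23 east steps and 31 north steps in some order, so it is determined by which 23 of the 54 steps are east. The count is C(54, 23) = 1085929983159840.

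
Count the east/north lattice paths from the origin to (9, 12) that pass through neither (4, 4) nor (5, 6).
Number of paths = 150920

Inclusion–exclusion. Total paths: C(21, 9) = 293930. Through P₁: C(8, 4)·C(13, 5) = 90090. Through P₂: C(11, 5)·C(10, 4) = 97020. Since P₁ is strictly southwest of P₂, a monotone path through both must visit P₁ then P₂; paths through both = C(8, 4)·C(3, 1)·C(10, 4) = 44100. Avoid both = 293930 − 90090 − 97020 + 44100 = 150920.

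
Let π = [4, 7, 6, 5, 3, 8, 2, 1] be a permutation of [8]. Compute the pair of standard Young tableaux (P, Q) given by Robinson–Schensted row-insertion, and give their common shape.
P = [1, 5, 8] / [2] / [3] / [4] / [6] / [7];  Q = [1, 2, 6] / [3] / [4] / [5] / [7] / [8];  common shape = (3, 1, 1, 1, 1, 1)

Row-insert the values π_1, π_2, … into P one at a time, bumping the leftmost entry strictly greater than the inserted value down to the next row. The recording tableau Q records, in position (i, j), the step at which that cell was added to P.
  Insert 4 (step 1): P = [4];  Q = [1]
  Insert 7 (step 2): P = [4, 7];  Q = [1, 2]
  Insert 6 (step 3): P = [4, 6] / [7];  Q = [1, 2] / [3]
  Insert 5 (step 4): P = [4, 5] / [6] / [7];  Q = [1, 2] / [3] / [4]
  Insert 3 (step 5): P = [3, 5] / [4] / [6] / [7];  Q = [1, 2] / [3] / [4] / [5]
  Insert 8 (step 6): P = [3, 5, 8] / [4] / [6] / [7];  Q = [1, 2, 6] / [3] / [4] / [5]
  Insert 2 (step 7): P = [2, 5, 8] / [3] / [4] / [6] / [7];  Q = [1, 2, 6] / [3] / [4] / [5] / [7]
  Insert 1 (step 8): P = [1, 5, 8] / [2] / [3] / [4] / [6] / [7];  Q = [1, 2, 6] / [3] / [4] / [5] / [7] / [8]
Final shape: (3, 1, 1, 1, 1, 1).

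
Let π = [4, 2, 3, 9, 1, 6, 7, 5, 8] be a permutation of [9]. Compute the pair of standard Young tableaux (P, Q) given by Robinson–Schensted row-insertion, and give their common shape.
P = [1, 3, 5, 7, 8] / [2, 6] / [4, 9];  Q = [1, 3, 4, 7, 9] / [2, 6] / [5, 8];  common shape = (5, 2, 2)

Row-insert the values π_1, π_2, … into P one at a time, bumping the leftmost entry strictly greater than the inserted value down to the next row. The recording tableau Q records, in position (i, j), the step at which that cell was added to P.
  Insert 4 (step 1): P = [4];  Q = [1]
  Insert 2 (step 2): P = [2] / [4];  Q = [1] / [2]
  Insert 3 (step 3): P = [2, 3] / [4];  Q = [1, 3] / [2]
  Insert 9 (step 4): P = [2, 3, 9] / [4];  Q = [1, 3, 4] / [2]
  Insert 1 (step 5): P = [1, 3, 9] / [2] / [4];  Q = [1, 3, 4] / [2] / [5]
  Insert 6 (step 6): P = [1, 3, 6] / [2, 9] / [4];  Q = [1, 3, 4] / [2, 6] / [5]
  Insert 7 (step 7): P = [1, 3, 6, 7] / [2, 9] / [4];  Q = [1, 3, 4, 7] / [2, 6] / [5]
  Insert 5 (step 8): P = [1, 3, 5, 7] / [2, 6] / [4, 9];  Q = [1, 3, 4, 7] / [2, 6] / [5, 8]
  Insert 8 (step 9): P = [1, 3, 5, 7, 8] / [2, 6] / [4, 9];  Q = [1, 3, 4, 7, 9] / [2, 6] / [5, 8]
Final shape: (5, 2, 2).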